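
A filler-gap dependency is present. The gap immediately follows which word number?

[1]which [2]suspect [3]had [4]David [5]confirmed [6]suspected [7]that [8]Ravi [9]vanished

The displaced element is "which suspect" (word 2).
It is linked across 1 clause boundary (Ø).
It functions as the subject of "suspected", so the gap sits immediately after word 5 ("confirmed").
Base order: David had confirmed that which suspect suspected that Ravi vanished.

5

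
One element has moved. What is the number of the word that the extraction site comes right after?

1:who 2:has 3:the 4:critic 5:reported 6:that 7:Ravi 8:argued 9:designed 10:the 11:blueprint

The displaced element is "who" (word 1).
It is linked across 2 clause boundaries (that → Ø).
It functions as the subject of "designed", so the gap sits immediately after word 8 ("argued").
Base order: The critic has reported that Ravi argued that who designed the blueprint.

8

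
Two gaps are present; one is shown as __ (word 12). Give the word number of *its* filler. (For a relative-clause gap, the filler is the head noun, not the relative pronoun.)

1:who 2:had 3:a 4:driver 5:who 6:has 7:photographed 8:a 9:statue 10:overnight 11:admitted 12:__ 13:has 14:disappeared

1

The marked gap is the subject of "disappeared".
Its filler is the fronted wh-phrase "who", at word 1.
(The other dependency links word 4 to a gap after word 5.)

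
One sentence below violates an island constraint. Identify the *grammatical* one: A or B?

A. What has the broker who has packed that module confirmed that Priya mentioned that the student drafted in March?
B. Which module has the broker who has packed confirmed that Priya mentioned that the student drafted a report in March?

In B, the wh-phrase is extracted from inside a complex-NP island (relative clause) (introduced by "who"), which blocks movement.
In A, the extraction path crosses only that-complement boundaries, which are transparent.
So A is grammatical.

A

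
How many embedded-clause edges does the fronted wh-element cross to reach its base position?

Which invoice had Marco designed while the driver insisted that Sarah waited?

0

"which invoice" originates inside the matrix clause — no clause boundary is crossed.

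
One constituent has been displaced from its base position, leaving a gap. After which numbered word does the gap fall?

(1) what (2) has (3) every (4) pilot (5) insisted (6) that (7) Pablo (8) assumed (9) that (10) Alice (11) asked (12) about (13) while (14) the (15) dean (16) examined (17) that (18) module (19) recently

12

The displaced element is "what" (word 1).
It is linked across 2 clause boundaries (that → that).
It functions as the object of the preposition "about" of "asked", so the gap sits immediately after word 12 ("about").
Base order: Every pilot has insisted that Pablo assumed that Alice asked about what while the dean examined that module recently.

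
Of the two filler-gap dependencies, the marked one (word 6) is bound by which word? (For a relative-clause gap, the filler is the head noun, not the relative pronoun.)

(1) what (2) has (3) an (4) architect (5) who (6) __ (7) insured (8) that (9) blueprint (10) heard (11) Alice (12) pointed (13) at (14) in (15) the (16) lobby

4

The marked gap is inside the relative clause, the subject of "insured".
Its filler is the head noun "architect" (via "who"), at word 4.
(The other dependency links word 1 to a gap after word 13.)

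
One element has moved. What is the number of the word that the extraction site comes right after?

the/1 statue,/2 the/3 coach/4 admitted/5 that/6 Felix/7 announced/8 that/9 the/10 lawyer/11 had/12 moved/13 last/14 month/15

13

The displaced element is "the statue" (word 2).
It is linked across 2 clause boundaries (that → that).
It functions as the direct object of "moved", so the gap sits immediately after word 13 ("moved").
Base order: The coach admitted that Felix announced that the lawyer had moved the statue last month.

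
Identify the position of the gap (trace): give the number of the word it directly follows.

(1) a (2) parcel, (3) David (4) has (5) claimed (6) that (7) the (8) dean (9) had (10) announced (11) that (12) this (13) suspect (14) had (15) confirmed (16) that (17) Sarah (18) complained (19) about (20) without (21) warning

19

The displaced element is "a parcel" (word 2).
It is linked across 3 clause boundaries (that → that → that).
It functions as the object of the preposition "about" of "complained", so the gap sits immediately after word 19 ("about").
Base order: David has claimed that the dean had announced that this suspect had confirmed that Sarah complained about a parcel without warning.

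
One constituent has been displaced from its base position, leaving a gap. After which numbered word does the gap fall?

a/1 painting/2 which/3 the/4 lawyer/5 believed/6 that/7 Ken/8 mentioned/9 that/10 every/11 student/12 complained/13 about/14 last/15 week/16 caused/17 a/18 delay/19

The displaced element is "a painting" (word 2).
It is linked across 2 clause boundaries (that → that).
It functions as the object of the preposition "about" of "complained", so the gap sits immediately after word 14 ("about").
Base order: The lawyer believed that Ken mentioned that every student complained about a painting last week.

14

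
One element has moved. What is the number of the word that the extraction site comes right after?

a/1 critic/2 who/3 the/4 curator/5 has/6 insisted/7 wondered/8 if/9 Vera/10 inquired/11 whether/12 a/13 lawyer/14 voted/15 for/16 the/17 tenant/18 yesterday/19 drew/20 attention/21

The displaced element is "a critic" (word 2).
It is linked across 1 clause boundary (Ø).
It functions as the subject of "wondered", so the gap sits immediately after word 7 ("insisted").
Base order: The curator has insisted that a critic wondered if Vera inquired whether a lawyer voted for the tenant yesterday.

7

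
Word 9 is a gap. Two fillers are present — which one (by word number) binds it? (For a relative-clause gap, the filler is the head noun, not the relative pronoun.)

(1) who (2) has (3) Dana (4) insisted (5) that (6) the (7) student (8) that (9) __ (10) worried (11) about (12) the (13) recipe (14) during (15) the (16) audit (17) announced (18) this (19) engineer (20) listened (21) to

The marked gap is inside the relative clause, the subject of "worried".
Its filler is the head noun "student" (via "that"), at word 7.
(The other dependency links word 1 to a gap after word 21.)

7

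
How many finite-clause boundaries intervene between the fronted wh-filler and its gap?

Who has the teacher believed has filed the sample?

"who" is extracted from the subject of "filed".
Boundaries crossed, outermost first: [Ø] — 1 in total.

1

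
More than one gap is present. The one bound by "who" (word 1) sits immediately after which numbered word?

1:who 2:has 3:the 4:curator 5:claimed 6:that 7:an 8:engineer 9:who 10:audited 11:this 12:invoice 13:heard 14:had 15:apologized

13

The displaced element is "who" (word 1).
It is linked across 2 clause boundaries (that → Ø).
It functions as the subject of "apologized", so the gap sits immediately after word 13 ("heard").
Base order: The curator has claimed that an engineer who audited this invoice heard that who had apologized.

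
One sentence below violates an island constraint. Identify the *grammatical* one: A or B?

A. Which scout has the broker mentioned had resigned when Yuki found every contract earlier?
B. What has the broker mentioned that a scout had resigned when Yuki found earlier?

In B, the wh-phrase is extracted from inside an adjunct island (introduced by "when"), which blocks movement.
In A, the extraction path crosses only that-complement boundaries, which are transparent.
So A is grammatical.

A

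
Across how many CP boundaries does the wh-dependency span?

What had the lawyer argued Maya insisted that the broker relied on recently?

2

"what" is extracted from the PP object of "relied".
Boundaries crossed, outermost first: [Ø], [that] — 2 in total.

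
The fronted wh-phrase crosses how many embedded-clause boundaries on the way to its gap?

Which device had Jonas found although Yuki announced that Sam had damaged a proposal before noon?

0

"which device" originates inside the matrix clause — no clause boundary is crossed.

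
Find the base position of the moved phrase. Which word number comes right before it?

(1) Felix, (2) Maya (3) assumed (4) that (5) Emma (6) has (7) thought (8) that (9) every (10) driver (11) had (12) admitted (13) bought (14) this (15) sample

12

The displaced element is "Felix" (word 1).
It is linked across 3 clause boundaries (that → that → Ø).
It functions as the subject of "bought", so the gap sits immediately after word 12 ("admitted").
Base order: Maya assumed that Emma has thought that every driver had admitted that Felix bought this sample.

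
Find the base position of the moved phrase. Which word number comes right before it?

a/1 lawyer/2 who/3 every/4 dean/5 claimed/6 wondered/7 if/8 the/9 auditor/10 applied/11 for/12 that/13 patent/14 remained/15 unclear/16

The displaced element is "a lawyer" (word 2).
It is linked across 1 clause boundary (Ø).
It functions as the subject of "wondered", so the gap sits immediately after word 6 ("claimed").
Base order: Every dean claimed a lawyer wondered if the auditor applied for that patent.

6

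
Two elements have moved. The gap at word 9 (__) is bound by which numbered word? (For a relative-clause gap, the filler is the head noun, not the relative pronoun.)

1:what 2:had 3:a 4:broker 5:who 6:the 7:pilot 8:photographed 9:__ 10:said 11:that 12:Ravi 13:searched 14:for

The marked gap is inside the relative clause, the direct object of "photographed".
Its filler is the head noun "broker" (via "who"), at word 4.
(The other dependency links word 1 to a gap after word 14.)

4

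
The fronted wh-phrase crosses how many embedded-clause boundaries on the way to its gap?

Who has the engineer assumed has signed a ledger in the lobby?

1

"who" is extracted from the subject of "signed".
Boundaries crossed, outermost first: [Ø] — 1 in total.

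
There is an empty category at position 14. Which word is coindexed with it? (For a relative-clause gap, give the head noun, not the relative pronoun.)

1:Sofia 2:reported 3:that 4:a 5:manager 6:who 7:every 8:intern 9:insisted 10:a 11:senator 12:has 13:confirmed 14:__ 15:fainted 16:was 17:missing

5

The gap at 14 is the subject of "fainted", inside a relative clause.
The relative pronoun is "who" (word 6); it is bound by the head noun immediately before it.
Its filler is the head noun "manager", at word 5.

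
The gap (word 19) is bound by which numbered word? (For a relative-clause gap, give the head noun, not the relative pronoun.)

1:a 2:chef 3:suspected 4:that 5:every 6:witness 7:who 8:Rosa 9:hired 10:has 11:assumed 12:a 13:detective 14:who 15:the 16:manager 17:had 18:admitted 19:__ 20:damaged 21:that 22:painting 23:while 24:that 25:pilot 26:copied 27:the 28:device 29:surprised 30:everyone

The gap at 19 is the subject of "damaged", inside a relative clause.
The relative pronoun is "who" (word 14); it is bound by the head noun immediately before it.
Its filler is the head noun "detective", at word 13.

13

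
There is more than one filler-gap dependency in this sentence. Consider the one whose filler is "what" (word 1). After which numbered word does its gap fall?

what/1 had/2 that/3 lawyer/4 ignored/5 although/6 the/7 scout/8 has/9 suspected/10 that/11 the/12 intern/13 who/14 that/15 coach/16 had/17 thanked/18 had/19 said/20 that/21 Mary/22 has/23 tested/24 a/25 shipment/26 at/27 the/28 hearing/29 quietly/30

5

The displaced element is "what" (word 1).
It functions as the direct object of "ignored", so the gap sits immediately after word 5 ("ignored").
Base order: That lawyer had ignored what although the scout has suspected that the intern who that coach had thanked had said that Mary has tested a shipment at the hearing quietly.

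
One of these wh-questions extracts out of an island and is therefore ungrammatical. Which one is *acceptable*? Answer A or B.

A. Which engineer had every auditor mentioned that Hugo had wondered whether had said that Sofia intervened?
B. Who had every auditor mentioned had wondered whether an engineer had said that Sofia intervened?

In A, the wh-phrase is extracted from inside a wh-island (introduced by "whether"), which blocks movement.
In B, the extraction path crosses only that-complement boundaries, which are transparent.
So B is grammatical.

B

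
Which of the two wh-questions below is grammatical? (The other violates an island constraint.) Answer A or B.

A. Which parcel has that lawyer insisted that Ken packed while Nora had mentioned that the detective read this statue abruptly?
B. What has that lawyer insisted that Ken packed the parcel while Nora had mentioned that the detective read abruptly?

A

In B, the wh-phrase is extracted from inside an adjunct island (introduced by "while"), which blocks movement.
In A, the extraction path crosses only that-complement boundaries, which are transparent.
So A is grammatical.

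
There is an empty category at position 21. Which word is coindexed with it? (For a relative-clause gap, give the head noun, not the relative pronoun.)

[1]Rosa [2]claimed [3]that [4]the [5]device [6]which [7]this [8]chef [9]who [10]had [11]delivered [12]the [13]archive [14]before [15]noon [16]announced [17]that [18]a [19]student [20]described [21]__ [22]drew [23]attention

5

The gap at 21 is the object of "described", inside a relative clause.
The relative pronoun is "which" (word 6); it is bound by the head noun immediately before it.
Its filler is the head noun "device", at word 5.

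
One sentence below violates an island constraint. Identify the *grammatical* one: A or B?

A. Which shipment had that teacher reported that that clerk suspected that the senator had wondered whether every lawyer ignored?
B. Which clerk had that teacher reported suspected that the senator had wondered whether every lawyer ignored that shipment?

B

In A, the wh-phrase is extracted from inside a wh-island (introduced by "whether"), which blocks movement.
In B, the extraction path crosses only that-complement boundaries, which are transparent.
So B is grammatical.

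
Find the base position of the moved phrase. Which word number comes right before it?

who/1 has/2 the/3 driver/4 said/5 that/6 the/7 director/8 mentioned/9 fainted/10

9

The displaced element is "who" (word 1).
It is linked across 2 clause boundaries (that → Ø).
It functions as the subject of "fainted", so the gap sits immediately after word 9 ("mentioned").
Base order: The driver has said that the director mentioned that who fainted.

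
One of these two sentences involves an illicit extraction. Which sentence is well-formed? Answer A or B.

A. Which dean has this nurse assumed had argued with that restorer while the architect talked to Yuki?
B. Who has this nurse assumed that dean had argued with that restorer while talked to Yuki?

In B, the wh-phrase is extracted from inside an adjunct island (introduced by "while"), which blocks movement.
In A, the extraction path crosses only that-complement boundaries, which are transparent.
So A is grammatical.

A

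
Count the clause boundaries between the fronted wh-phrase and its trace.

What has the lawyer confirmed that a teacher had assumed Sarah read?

"what" is extracted from the object of "read".
Boundaries crossed, outermost first: [that], [Ø] — 2 in total.

2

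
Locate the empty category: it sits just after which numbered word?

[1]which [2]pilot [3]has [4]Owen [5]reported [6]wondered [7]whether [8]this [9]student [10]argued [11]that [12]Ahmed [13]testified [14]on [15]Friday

The displaced element is "which pilot" (word 2).
It is linked across 1 clause boundary (Ø).
It functions as the subject of "wondered", so the gap sits immediately after word 5 ("reported").
Base order: Owen has reported that which pilot wondered whether this student argued that Ahmed testified on Friday.

5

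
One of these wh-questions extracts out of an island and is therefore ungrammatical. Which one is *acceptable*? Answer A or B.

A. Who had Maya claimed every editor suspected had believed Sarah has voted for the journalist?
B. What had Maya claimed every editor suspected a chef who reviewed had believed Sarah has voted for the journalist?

In B, the wh-phrase is extracted from inside a complex-NP island (relative clause) (introduced by "who"), which blocks movement.
In A, the extraction path crosses only that-complement boundaries, which are transparent.
So A is grammatical.

A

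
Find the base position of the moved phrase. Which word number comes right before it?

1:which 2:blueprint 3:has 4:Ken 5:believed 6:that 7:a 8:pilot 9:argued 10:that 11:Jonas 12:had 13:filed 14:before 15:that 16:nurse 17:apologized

The displaced element is "which blueprint" (word 2).
It is linked across 2 clause boundaries (that → that).
It functions as the direct object of "filed", so the gap sits immediately after word 13 ("filed").
Base order: Ken has believed that a pilot argued that Jonas had filed which blueprint before that nurse apologized.

13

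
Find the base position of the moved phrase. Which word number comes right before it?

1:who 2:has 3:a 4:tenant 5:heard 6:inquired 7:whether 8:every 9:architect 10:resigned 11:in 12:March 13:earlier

5

The displaced element is "who" (word 1).
It is linked across 1 clause boundary (Ø).
It functions as the subject of "inquired", so the gap sits immediately after word 5 ("heard").
Base order: A tenant has heard that who inquired whether every architect resigned in March earlier.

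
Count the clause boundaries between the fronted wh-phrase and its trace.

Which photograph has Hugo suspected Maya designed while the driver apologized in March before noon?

"which photograph" is extracted from the object of "designed".
Boundaries crossed, outermost first: [Ø] — 1 in total.

1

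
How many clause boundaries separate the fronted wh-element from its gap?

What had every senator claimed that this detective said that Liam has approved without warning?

2

"what" is extracted from the object of "approved".
Boundaries crossed, outermost first: [that], [that] — 2 in total.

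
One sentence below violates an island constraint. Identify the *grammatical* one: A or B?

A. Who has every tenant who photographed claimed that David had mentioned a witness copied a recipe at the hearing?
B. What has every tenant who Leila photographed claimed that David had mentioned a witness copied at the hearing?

B

In A, the wh-phrase is extracted from inside a complex-NP island (relative clause) (introduced by "who"), which blocks movement.
In B, the extraction path crosses only that-complement boundaries, which are transparent.
So B is grammatical.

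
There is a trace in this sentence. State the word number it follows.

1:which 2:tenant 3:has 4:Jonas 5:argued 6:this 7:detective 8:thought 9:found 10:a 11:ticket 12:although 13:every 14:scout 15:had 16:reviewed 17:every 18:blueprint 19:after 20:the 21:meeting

The displaced element is "which tenant" (word 2).
It is linked across 2 clause boundaries (Ø → Ø).
It functions as the subject of "found", so the gap sits immediately after word 8 ("thought").
Base order: Jonas has argued this detective thought that which tenant found a ticket although every scout had reviewed every blueprint after the meeting.

8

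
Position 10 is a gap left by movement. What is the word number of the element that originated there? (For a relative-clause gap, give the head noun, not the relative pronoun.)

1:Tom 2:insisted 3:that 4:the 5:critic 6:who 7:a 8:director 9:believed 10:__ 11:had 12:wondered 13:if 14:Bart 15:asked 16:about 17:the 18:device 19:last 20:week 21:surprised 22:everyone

5

The gap at 10 is the subject of "wondered", inside a relative clause.
The relative pronoun is "who" (word 6); it is bound by the head noun immediately before it.
Its filler is the head noun "critic", at word 5.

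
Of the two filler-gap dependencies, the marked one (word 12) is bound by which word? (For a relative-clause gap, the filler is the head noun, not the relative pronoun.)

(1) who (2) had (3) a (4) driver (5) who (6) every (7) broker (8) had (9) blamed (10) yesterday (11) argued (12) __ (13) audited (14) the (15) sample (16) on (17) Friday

The marked gap is the subject of "audited".
Its filler is the fronted wh-phrase "who", at word 1.
(The other dependency links word 4 to a gap after word 9.)

1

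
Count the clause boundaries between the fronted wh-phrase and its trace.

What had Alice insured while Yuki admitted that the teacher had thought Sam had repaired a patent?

"what" originates inside the matrix clause — no clause boundary is crossed.

0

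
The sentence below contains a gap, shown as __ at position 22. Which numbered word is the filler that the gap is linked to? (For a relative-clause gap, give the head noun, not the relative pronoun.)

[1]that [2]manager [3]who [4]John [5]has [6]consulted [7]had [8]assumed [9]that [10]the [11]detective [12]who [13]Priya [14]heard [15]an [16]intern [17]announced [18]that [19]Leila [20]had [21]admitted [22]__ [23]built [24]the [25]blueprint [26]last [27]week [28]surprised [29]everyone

11

The gap at 22 is the subject of "built", inside a relative clause.
The relative pronoun is "who" (word 12); it is bound by the head noun immediately before it.
Its filler is the head noun "detective", at word 11.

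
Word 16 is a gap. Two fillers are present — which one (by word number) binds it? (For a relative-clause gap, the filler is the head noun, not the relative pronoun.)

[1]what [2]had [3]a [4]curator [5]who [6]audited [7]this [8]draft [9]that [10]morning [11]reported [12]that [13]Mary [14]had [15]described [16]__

1

The marked gap is the direct object of "described".
Its filler is the fronted wh-phrase "what", at word 1.
(The other dependency links word 4 to a gap after word 5.)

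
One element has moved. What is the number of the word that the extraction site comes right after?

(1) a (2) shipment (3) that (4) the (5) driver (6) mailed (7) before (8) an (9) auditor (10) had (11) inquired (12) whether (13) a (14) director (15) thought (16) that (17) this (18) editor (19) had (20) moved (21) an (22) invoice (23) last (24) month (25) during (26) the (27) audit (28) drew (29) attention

The displaced element is "a shipment" (word 2).
It functions as the direct object of "mailed", so the gap sits immediately after word 6 ("mailed").
Base order: The driver mailed a shipment before an auditor had inquired whether a director thought that this editor had moved an invoice last month during the audit.

6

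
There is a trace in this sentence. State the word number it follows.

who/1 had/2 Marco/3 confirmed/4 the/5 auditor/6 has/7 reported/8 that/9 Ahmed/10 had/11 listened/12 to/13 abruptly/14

13

The displaced element is "who" (word 1).
It is linked across 2 clause boundaries (Ø → that).
It functions as the object of the preposition "to" of "listened", so the gap sits immediately after word 13 ("to").
Base order: Marco had confirmed the auditor has reported that Ahmed had listened to who abruptly.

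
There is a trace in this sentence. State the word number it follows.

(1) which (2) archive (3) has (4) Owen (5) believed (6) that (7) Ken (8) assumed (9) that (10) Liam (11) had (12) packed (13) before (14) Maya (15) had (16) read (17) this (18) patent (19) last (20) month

12

The displaced element is "which archive" (word 2).
It is linked across 2 clause boundaries (that → that).
It functions as the direct object of "packed", so the gap sits immediately after word 12 ("packed").
Base order: Owen has believed that Ken assumed that Liam had packed which archive before Maya had read this patent last month.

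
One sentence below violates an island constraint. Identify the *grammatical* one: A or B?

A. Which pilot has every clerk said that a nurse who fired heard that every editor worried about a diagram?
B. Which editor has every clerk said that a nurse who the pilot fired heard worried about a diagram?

B

In A, the wh-phrase is extracted from inside a complex-NP island (relative clause) (introduced by "who"), which blocks movement.
In B, the extraction path crosses only that-complement boundaries, which are transparent.
So B is grammatical.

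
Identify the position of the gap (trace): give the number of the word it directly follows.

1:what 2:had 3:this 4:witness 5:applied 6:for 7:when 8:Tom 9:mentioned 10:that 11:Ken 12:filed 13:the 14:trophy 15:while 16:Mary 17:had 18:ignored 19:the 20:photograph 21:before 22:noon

The displaced element is "what" (word 1).
It functions as the object of the preposition "for" of "applied", so the gap sits immediately after word 6 ("for").
Base order: This witness had applied for what when Tom mentioned that Ken filed the trophy while Mary had ignored the photograph before noon.

6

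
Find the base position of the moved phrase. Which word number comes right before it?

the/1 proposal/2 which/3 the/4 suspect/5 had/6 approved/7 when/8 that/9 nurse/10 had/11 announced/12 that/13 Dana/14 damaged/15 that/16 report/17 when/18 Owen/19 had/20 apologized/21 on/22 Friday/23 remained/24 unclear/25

7

The displaced element is "the proposal" (word 2).
It functions as the direct object of "approved", so the gap sits immediately after word 7 ("approved").
Base order: The suspect had approved the proposal when that nurse had announced that Dana damaged that report when Owen had apologized on Friday.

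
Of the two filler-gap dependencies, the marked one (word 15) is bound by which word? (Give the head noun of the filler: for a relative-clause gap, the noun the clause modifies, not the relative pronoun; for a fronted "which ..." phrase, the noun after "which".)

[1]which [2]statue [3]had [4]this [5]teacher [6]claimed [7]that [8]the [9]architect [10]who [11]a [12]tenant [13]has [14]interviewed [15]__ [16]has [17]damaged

The marked gap is inside the relative clause, the direct object of "interviewed".
Its filler is the head noun "architect" (via "who"), at word 9.
(The other dependency links word 2 to a gap after word 17.)

9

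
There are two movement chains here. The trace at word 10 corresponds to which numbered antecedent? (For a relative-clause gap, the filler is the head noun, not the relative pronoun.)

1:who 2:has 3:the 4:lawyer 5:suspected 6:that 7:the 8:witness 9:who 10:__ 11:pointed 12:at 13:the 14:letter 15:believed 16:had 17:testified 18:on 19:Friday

The marked gap is inside the relative clause, the subject of "pointed".
Its filler is the head noun "witness" (via "who"), at word 8.
(The other dependency links word 1 to a gap after word 15.)

8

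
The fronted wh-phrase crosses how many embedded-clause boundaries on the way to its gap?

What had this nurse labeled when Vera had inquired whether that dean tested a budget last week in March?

0

"what" originates inside the matrix clause — no clause boundary is crossed.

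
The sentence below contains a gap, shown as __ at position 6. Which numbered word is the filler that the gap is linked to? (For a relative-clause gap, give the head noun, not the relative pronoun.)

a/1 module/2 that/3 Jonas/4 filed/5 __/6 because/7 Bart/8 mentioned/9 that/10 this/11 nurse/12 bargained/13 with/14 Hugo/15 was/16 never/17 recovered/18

2

The gap at 6 is the object of "filed", inside a relative clause.
The relative pronoun is "that" (word 3); it is bound by the head noun immediately before it.
Its filler is the head noun "module", at word 2.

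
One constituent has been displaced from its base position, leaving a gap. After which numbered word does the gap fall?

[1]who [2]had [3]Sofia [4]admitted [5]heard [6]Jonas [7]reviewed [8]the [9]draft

4

The displaced element is "who" (word 1).
It is linked across 1 clause boundary (Ø).
It functions as the subject of "heard", so the gap sits immediately after word 4 ("admitted").
Base order: Sofia had admitted that who heard Jonas reviewed the draft.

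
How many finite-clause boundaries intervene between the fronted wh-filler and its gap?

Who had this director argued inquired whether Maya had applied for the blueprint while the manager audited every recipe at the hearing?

"who" is extracted from the subject of "inquired".
Boundaries crossed, outermost first: [Ø] — 1 in total.

1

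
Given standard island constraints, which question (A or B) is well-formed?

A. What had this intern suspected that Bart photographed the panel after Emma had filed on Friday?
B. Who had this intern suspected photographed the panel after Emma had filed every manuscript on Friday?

In A, the wh-phrase is extracted from inside an adjunct island (introduced by "after"), which blocks movement.
In B, the extraction path crosses only that-complement boundaries, which are transparent.
So B is grammatical.

B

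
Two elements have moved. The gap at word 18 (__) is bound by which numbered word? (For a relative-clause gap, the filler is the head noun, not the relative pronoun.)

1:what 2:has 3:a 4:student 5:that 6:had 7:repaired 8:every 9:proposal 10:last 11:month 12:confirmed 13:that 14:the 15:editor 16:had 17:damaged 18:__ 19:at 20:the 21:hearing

The marked gap is the direct object of "damaged".
Its filler is the fronted wh-phrase "what", at word 1.
(The other dependency links word 4 to a gap after word 5.)

1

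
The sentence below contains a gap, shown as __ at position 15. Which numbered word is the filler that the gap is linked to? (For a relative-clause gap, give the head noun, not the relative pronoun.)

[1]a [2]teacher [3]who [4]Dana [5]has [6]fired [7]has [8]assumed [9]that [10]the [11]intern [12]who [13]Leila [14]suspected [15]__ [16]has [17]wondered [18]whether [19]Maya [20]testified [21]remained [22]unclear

11

The gap at 15 is the subject of "wondered", inside a relative clause.
The relative pronoun is "who" (word 12); it is bound by the head noun immediately before it.
Its filler is the head noun "intern", at word 11.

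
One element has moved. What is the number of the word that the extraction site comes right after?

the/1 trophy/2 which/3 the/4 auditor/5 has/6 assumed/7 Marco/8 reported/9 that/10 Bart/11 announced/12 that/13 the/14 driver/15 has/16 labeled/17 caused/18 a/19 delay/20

The displaced element is "the trophy" (word 2).
It is linked across 3 clause boundaries (Ø → that → that).
It functions as the direct object of "labeled", so the gap sits immediately after word 17 ("labeled").
Base order: The auditor has assumed Marco reported that Bart announced that the driver has labeled the trophy.

17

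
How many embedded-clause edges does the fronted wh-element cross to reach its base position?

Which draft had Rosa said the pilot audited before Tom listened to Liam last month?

"which draft" is extracted from the object of "audited".
Boundaries crossed, outermost first: [Ø] — 1 in total.

1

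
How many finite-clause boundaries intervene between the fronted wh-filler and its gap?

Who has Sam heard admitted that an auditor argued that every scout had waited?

1

"who" is extracted from the subject of "admitted".
Boundaries crossed, outermost first: [Ø] — 1 in total.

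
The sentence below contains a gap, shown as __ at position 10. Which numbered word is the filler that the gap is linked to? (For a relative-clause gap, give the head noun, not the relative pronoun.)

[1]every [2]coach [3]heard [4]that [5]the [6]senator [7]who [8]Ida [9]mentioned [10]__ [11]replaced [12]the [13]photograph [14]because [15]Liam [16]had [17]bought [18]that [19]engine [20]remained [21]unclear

The gap at 10 is the subject of "replaced", inside a relative clause.
The relative pronoun is "who" (word 7); it is bound by the head noun immediately before it.
Its filler is the head noun "senator", at word 6.

6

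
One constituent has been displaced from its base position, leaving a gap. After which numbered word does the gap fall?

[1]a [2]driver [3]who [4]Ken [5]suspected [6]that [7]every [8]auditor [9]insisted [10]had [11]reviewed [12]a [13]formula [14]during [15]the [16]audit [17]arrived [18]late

9

The displaced element is "a driver" (word 2).
It is linked across 2 clause boundaries (that → Ø).
It functions as the subject of "reviewed", so the gap sits immediately after word 9 ("insisted").
Base order: Ken suspected that every auditor insisted that a driver had reviewed a formula during the audit.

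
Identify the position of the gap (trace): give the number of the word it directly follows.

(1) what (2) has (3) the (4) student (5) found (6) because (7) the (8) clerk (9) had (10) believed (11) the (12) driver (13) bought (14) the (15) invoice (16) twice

5

The displaced element is "what" (word 1).
It functions as the direct object of "found", so the gap sits immediately after word 5 ("found").
Base order: The student has found what because the clerk had believed the driver bought the invoice twice.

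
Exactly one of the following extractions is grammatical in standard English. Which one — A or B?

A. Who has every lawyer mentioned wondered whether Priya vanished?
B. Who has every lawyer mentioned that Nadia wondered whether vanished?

A

In B, the wh-phrase is extracted from inside a wh-island (introduced by "whether"), which blocks movement.
In A, the extraction path crosses only that-complement boundaries, which are transparent.
So A is grammatical.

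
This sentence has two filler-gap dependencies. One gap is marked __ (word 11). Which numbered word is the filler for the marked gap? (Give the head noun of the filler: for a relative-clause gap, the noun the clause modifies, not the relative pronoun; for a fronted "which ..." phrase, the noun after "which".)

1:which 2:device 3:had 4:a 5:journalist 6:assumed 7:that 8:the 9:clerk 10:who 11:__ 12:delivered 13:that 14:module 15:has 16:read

9

The marked gap is inside the relative clause, the subject of "delivered".
Its filler is the head noun "clerk" (via "who"), at word 9.
(The other dependency links word 2 to a gap after word 16.)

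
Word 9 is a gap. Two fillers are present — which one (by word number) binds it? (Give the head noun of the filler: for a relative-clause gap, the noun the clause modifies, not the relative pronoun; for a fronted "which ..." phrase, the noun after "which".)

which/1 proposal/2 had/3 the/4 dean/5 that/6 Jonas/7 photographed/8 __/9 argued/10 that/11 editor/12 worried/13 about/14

5

The marked gap is inside the relative clause, the direct object of "photographed".
Its filler is the head noun "dean" (via "that"), at word 5.
(The other dependency links word 2 to a gap after word 14.)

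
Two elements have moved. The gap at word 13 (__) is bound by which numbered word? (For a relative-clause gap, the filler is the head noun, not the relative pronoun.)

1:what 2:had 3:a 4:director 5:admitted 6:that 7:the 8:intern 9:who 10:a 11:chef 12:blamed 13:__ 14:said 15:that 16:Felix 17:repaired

8

The marked gap is inside the relative clause, the direct object of "blamed".
Its filler is the head noun "intern" (via "who"), at word 8.
(The other dependency links word 1 to a gap after word 17.)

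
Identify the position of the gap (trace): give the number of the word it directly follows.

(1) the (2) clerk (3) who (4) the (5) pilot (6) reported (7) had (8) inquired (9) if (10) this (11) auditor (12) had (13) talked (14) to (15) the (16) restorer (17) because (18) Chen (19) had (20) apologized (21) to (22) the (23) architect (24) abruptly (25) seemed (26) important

6

The displaced element is "the clerk" (word 2).
It is linked across 1 clause boundary (Ø).
It functions as the subject of "inquired", so the gap sits immediately after word 6 ("reported").
Base order: The pilot reported that the clerk had inquired if this auditor had talked to the restorer because Chen had apologized to the architect abruptly.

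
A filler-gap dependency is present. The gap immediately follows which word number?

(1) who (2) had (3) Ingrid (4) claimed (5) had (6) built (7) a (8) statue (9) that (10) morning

4

The displaced element is "who" (word 1).
It is linked across 1 clause boundary (Ø).
It functions as the subject of "built", so the gap sits immediately after word 4 ("claimed").
Base order: Ingrid had claimed that who had built a statue that morning.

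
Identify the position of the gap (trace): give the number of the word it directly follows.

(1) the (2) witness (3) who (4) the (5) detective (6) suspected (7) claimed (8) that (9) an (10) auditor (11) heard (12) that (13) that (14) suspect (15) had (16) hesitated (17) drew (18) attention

6

The displaced element is "the witness" (word 2).
It is linked across 1 clause boundary (Ø).
It functions as the subject of "claimed", so the gap sits immediately after word 6 ("suspected").
Base order: The detective suspected that the witness claimed that an auditor heard that that suspect had hesitated.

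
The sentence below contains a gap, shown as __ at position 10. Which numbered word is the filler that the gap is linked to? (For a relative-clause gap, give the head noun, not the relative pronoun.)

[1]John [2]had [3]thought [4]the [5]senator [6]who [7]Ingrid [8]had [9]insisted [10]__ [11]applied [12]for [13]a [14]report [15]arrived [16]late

5

The gap at 10 is the subject of "applied", inside a relative clause.
The relative pronoun is "who" (word 6); it is bound by the head noun immediately before it.
Its filler is the head noun "senator", at word 5.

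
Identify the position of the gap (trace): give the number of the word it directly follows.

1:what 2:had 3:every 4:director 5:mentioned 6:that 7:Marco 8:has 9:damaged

The displaced element is "what" (word 1).
It is linked across 1 clause boundary (that).
It functions as the direct object of "damaged", so the gap sits immediately after word 9 ("damaged").
Base order: Every director had mentioned that Marco has damaged what.

9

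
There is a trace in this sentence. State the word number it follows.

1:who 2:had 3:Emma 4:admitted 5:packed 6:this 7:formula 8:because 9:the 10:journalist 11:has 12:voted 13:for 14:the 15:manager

The displaced element is "who" (word 1).
It is linked across 1 clause boundary (Ø).
It functions as the subject of "packed", so the gap sits immediately after word 4 ("admitted").
Base order: Emma had admitted that who packed this formula because the journalist has voted for the manager.

4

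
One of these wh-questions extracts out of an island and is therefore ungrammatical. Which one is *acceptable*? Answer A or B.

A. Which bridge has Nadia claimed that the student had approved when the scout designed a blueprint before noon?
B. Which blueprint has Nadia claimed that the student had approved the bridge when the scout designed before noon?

A

In B, the wh-phrase is extracted from inside an adjunct island (introduced by "when"), which blocks movement.
In A, the extraction path crosses only that-complement boundaries, which are transparent.
So A is grammatical.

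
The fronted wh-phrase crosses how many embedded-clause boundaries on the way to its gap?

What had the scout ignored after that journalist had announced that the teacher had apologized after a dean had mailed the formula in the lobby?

"what" originates inside the matrix clause — no clause boundary is crossed.

0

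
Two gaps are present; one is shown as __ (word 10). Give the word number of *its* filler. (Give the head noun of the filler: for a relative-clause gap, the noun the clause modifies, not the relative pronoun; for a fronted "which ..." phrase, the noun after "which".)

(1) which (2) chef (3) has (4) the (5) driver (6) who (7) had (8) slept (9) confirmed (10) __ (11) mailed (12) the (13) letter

The marked gap is the subject of "mailed".
Its filler is the fronted wh-phrase "which chef", at word 2.
(The other dependency links word 5 to a gap after word 6.)

2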